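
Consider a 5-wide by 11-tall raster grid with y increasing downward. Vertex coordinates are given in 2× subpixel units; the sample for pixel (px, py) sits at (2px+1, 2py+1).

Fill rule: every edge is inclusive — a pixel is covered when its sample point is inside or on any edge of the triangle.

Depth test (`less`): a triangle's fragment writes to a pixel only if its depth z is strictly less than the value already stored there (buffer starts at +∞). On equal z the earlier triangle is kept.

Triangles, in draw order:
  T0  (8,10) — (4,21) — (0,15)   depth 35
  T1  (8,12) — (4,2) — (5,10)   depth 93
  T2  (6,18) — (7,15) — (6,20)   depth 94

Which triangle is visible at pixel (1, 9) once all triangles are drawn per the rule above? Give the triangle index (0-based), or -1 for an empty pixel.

T0:
  2·area = 68
  edge (8, 10)→(4, 21): d=(-4,11) inclusive
  edge (4, 21)→(0, 15): d=(-4,-6) inclusive
  edge (0, 15)→(8, 10): d=(8,-5) inclusive
    (3,5)@(7, 11): e=[7,58,3] → X
    (4,5)@(9, 11): e=[-15,70,13] → .
    (2,6)@(5, 13): e=[21,38,9] → X
    (3,6)@(7, 13): e=[-1,50,19] → .
    (0,7)@(1, 15): e=[57,6,5] → X
    (1,7)@(3, 15): e=[35,18,15] → X
    (3,7)@(7, 15): e=[-9,42,35] → .
    (0,8)@(1, 17): e=[49,-2,21] → .
    (1,8)@(3, 17): e=[27,10,31] → X
    (3,8)@(7, 17): e=[-17,34,51] → .
    (1,9)@(3, 19): e=[19,2,47] → X
    (2,9)@(5, 19): e=[-3,14,57] → .
  covered (8 px):
    . . . . .
    . . . . .
    . . . . .
    . . . . .
    . . . . .
    . . . X .
    . . X . .
    X X X . .
    . X X . .
    . X . . .
    . . . . .
T1:
  2·area = 22  (B↔C swapped to make it positive)
  edge (8, 12)→(5, 10): d=(-3,-2) inclusive
  edge (5, 10)→(4, 2): d=(-1,-8) inclusive
  edge (4, 2)→(8, 12): d=(4,10) inclusive
    (2,2)@(5, 5): e=[15,5,2] → X
    (3,2)@(7, 5): e=[19,21,-18] → .
    (2,3)@(5, 7): e=[9,3,10] → X
    (3,3)@(7, 7): e=[13,19,-10] → .
    (2,4)@(5, 9): e=[3,1,18] → X
    (3,4)@(7, 9): e=[7,17,-2] → .
    (2,5)@(5, 11): e=[-3,-1,26] → .
    (3,5)@(7, 11): e=[1,15,6] → X
    (4,5)@(9, 11): e=[5,31,-14] → .
    (3,6)@(7, 13): e=[-5,13,14] → .
  covered (4 px):
    . . . . .
    . . . . .
    . . X . .
    . . X . .
    . . X . .
    . . . X .
    . . . . .
    . . . . .
    . . . . .
    . . . . .
    . . . . .
T2:
  2·area = 2
  edge (6, 18)→(7, 15): d=(1,-3) inclusive
  edge (7, 15)→(6, 20): d=(-1,5) inclusive
  edge (6, 20)→(6, 18): d=(0,-2) inclusive
    (4,2)@(9, 5): e=[-4,0,6] → .  [on edge]
    (4,4)@(9, 9): e=[0,-4,6] → .  [on edge]
    (3,7)@(7, 15): e=[0,0,2] → X  [on edge]
    (4,7)@(9, 15): e=[6,-10,6] → .
    (3,8)@(7, 17): e=[2,-2,2] → .
    (2,10)@(5, 21): e=[0,4,-2] → .  [on edge]
  covered (1 px):
    . . . . .
    . . . . .
    . . . . .
    . . . . .
    . . . . .
    . . . . .
    . . . . .
    . . . X .
    . . . . .
    . . . . .
    . . . . .

Z-buffer (winner per pixel, '.' = empty):
  . . . . .
  . . . . .
  . . 1 . .
  . . 1 . .
  . . 1 . .
  . . . 0 .
  . . 0 . .
  0 0 0 2 .
  . 0 0 . .
  . 0 . . .
  . . . . .

Answer: 0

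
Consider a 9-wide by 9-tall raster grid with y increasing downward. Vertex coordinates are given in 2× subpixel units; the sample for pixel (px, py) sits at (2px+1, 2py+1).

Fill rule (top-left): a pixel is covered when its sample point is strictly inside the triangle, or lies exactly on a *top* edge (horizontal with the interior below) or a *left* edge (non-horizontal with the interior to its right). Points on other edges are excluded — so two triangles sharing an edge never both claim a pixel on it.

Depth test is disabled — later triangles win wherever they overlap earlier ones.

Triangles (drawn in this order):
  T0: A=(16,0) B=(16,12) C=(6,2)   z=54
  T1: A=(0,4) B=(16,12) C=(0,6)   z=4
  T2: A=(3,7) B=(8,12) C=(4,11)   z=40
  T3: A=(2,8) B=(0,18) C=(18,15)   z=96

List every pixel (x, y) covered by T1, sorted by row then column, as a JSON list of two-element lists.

T0:
  2·area = 120
  edge (16, 0)→(16, 12): d=(0,12) right/bottom  bias=-1
  edge (16, 12)→(6, 2): d=(-10,-10) top-left  bias=+0
  edge (6, 2)→(16, 0): d=(10,-2) top-left  bias=+0
    (2,0)@(5, 1): e=[132,0,-12] → ·  [on edge]
    (5,0)@(11, 1): e=[60,60,0] → █  [on edge]
    (6,0)@(13, 1): e=[36,80,4] → █
    (7,0)@(15, 1): e=[12,100,8] → █
    (8,0)@(17, 1): e=[-12,120,12] → ·
    (0,1)@(1, 3): e=[180,-60,0] → ·  [on edge]
    (3,1)@(7, 3): e=[108,0,12] → █  [on edge]
    (4,1)@(9, 3): e=[84,20,16] → █
    (8,1)@(17, 3): e=[-12,100,32] → ·
    (3,2)@(7, 5): e=[108,-20,32] → ·
    (4,2)@(9, 5): e=[84,0,36] → █  [on edge]
    (8,2)@(17, 5): e=[-12,80,52] → ·
    (5,3)@(11, 7): e=[60,0,60] → █  [on edge]
    (6,4)@(13, 9): e=[36,0,84] → █  [on edge]
    (7,5)@(15, 11): e=[12,0,108] → █  [on edge]
    (8,6)@(17, 13): e=[-12,0,132] → ·  [on edge]
  covered (18 px):
    · · · · · █ █ █ ·
    · · · █ █ █ █ █ ·
    · · · · █ █ █ █ ·
    · · · · · █ █ █ ·
    · · · · · · █ █ ·
    · · · · · · · █ ·
    · · · · · · · · ·
    · · · · · · · · ·
    · · · · · · · · ·
T1:
  2·area = 32
  edge (0, 4)→(16, 12): d=(16,8) right/bottom  bias=-1
  edge (16, 12)→(0, 6): d=(-16,-6) top-left  bias=+0
  edge (0, 6)→(0, 4): d=(0,-2) top-left  bias=+0
    (0,2)@(1, 5): e=[8,22,2] → █
    (1,2)@(3, 5): e=[-8,34,6] → ·
    (0,3)@(1, 7): e=[40,-10,2] → ·
    (1,3)@(3, 7): e=[24,2,6] → █
    (2,3)@(5, 7): e=[8,14,10] → █
    (3,3)@(7, 7): e=[-8,26,14] → ·
    (1,4)@(3, 9): e=[56,-30,6] → ·
    (2,4)@(5, 9): e=[40,-18,10] → ·
    (4,4)@(9, 9): e=[8,6,18] → █
    (5,4)@(11, 9): e=[-8,18,22] → ·
    (4,5)@(9, 11): e=[40,-26,18] → ·
  covered (4 px):
    · · · · · · · · ·
    · · · · · · · · ·
    █ · · · · · · · ·
    · █ █ · · · · · ·
    · · · · █ · · · ·
    · · · · · · · · ·
    · · · · · · · · ·
    · · · · · · · · ·
    · · · · · · · · ·
T2:
  2·area = 15
  edge (3, 7)→(8, 12): d=(5,5) right/bottom  bias=-1
  edge (8, 12)→(4, 11): d=(-4,-1) top-left  bias=+0
  edge (4, 11)→(3, 7): d=(-1,-4) top-left  bias=+0
    (0,2)@(1, 5): e=[0,21,-6] → ·  [on edge]
    (1,3)@(3, 7): e=[0,15,0] → ·  [on edge]
    (2,4)@(5, 9): e=[0,9,6] → ·  [on edge]
    (2,5)@(5, 11): e=[10,1,4] → █
    (3,5)@(7, 11): e=[0,3,12] → ·  [on edge]
    (2,6)@(5, 13): e=[20,-7,2] → ·
    (4,6)@(9, 13): e=[0,-3,18] → ·  [on edge]
    (2,7)@(5, 15): e=[30,-15,0] → ·  [on edge]
    (5,7)@(11, 15): e=[0,-9,24] → ·  [on edge]
    (6,8)@(13, 17): e=[0,-15,30] → ·  [on edge]
  covered (1 px):
    · · · · · · · · ·
    · · · · · · · · ·
    · · · · · · · · ·
    · · · · · · · · ·
    · · · · · · · · ·
    · · █ · · · · · ·
    · · · · · · · · ·
    · · · · · · · · ·
    · · · · · · · · ·
T3:
  2·area = 174  (B↔C swapped to make it positive)
  edge (2, 8)→(18, 15): d=(16,7) right/bottom  bias=-1
  edge (18, 15)→(0, 18): d=(-18,3) right/bottom  bias=-1
  edge (0, 18)→(2, 8): d=(2,-10) top-left  bias=+0
    (1,1)@(3, 3): e=[-87,261,0] → ·  [on edge]
    (1,4)@(3, 9): e=[9,153,12] → █
    (2,4)@(5, 9): e=[-5,147,32] → ·
    (1,5)@(3, 11): e=[41,117,16] → █
    (2,5)@(5, 11): e=[27,111,36] → █
    (3,5)@(7, 11): e=[13,105,56] → █
    (4,5)@(9, 11): e=[-1,99,76] → ·
    (0,6)@(1, 13): e=[87,87,0] → █  [on edge]
    (4,6)@(9, 13): e=[31,63,80] → █
    (5,6)@(11, 13): e=[17,57,100] → █
    (6,6)@(13, 13): e=[3,51,120] → █
    (7,6)@(15, 13): e=[-11,45,140] → ·
  covered (23 px):
    · · · · · · · · ·
    · · · · · · · · ·
    · · · · · · · · ·
    · · · · · · · · ·
    · █ · · · · · · ·
    · █ █ █ · · · · ·
    █ █ █ █ █ █ █ · ·
    █ █ █ █ █ █ █ █ █
    █ █ █ · · · · · ·

Final: [[0,2],[1,3],[2,3],[4,4]]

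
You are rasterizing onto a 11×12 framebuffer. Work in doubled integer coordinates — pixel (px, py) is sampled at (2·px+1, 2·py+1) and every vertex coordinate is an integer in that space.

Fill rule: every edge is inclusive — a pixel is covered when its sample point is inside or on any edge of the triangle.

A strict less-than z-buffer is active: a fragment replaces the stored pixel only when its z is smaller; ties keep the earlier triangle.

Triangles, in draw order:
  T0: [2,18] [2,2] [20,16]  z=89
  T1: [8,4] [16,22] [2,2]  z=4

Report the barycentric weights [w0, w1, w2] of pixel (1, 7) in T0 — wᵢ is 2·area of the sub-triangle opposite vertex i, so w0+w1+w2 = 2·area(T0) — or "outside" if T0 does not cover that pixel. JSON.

T0:
  2·area = 288
  edge (2, 18)→(2, 2): d=(0,-16) inclusive
  edge (2, 2)→(20, 16): d=(18,14) inclusive
  edge (20, 16)→(2, 18): d=(-18,2) inclusive
    (1,1)@(3, 3): e=[16,4,268] → █
    (2,1)@(5, 3): e=[48,-24,264] → ·
    (1,2)@(3, 5): e=[16,40,232] → █
    (2,2)@(5, 5): e=[48,12,228] → █
    (3,2)@(7, 5): e=[80,-16,224] → ·
    (1,3)@(3, 7): e=[16,76,196] → █
    (3,3)@(7, 7): e=[80,20,188] → █
    (4,3)@(9, 7): e=[112,-8,184] → ·
    (1,4)@(3, 9): e=[16,112,160] → █
    (4,4)@(9, 9): e=[112,28,148] → █
    (5,4)@(11, 9): e=[144,0,144] → █  [on edge]
    (6,4)@(13, 9): e=[176,-28,140] → ·
    (5,8)@(11, 17): e=[144,144,0] → █  [on edge]
  covered (37 px):
    · · · · · · · · · · ·
    · █ · · · · · · · · ·
    · █ █ · · · · · · · ·
    · █ █ █ · · · · · · ·
    · █ █ █ █ █ · · · · ·
    · █ █ █ █ █ █ · · · ·
    · █ █ █ █ █ █ █ · · ·
    · █ █ █ █ █ █ █ █ · ·
    · █ █ █ █ █ · · · · ·
    · · · · · · · · · · ·
    · · · · · · · · · · ·
    · · · · · · · · · · ·
T1:
  2·area = 92
  edge (8, 4)→(16, 22): d=(8,18) inclusive
  edge (16, 22)→(2, 2): d=(-14,-20) inclusive
  edge (2, 2)→(8, 4): d=(6,2) inclusive
    (1,1)@(3, 3): e=[82,6,4] → █
    (2,1)@(5, 3): e=[46,46,0] → █  [on edge]
    (3,1)@(7, 3): e=[10,86,-4] → ·
    (1,2)@(3, 5): e=[98,-22,16] → ·
    (2,2)@(5, 5): e=[62,18,12] → █
    (3,2)@(7, 5): e=[26,58,8] → █
    (4,2)@(9, 5): e=[-10,98,4] → ·
    (5,2)@(11, 5): e=[-46,138,0] → ·  [on edge]
    (2,3)@(5, 7): e=[78,-10,24] → ·
    (3,3)@(7, 7): e=[42,30,20] → █
    (4,3)@(9, 7): e=[6,70,16] → █
    (5,3)@(11, 7): e=[-30,110,12] → ·
    (8,3)@(17, 7): e=[-138,230,0] → ·  [on edge]
  covered (12 px):
    · · · · · · · · · · ·
    · █ █ · · · · · · · ·
    · · █ █ · · · · · · ·
    · · · █ █ · · · · · ·
    · · · █ █ · · · · · ·
    · · · · █ █ · · · · ·
    · · · · · █ · · · · ·
    · · · · · · · · · · ·
    · · · · · · █ · · · ·
    · · · · · · · · · · ·
    · · · · · · · · · · ·
    · · · · · · · · · · ·

Final: [220,52,16]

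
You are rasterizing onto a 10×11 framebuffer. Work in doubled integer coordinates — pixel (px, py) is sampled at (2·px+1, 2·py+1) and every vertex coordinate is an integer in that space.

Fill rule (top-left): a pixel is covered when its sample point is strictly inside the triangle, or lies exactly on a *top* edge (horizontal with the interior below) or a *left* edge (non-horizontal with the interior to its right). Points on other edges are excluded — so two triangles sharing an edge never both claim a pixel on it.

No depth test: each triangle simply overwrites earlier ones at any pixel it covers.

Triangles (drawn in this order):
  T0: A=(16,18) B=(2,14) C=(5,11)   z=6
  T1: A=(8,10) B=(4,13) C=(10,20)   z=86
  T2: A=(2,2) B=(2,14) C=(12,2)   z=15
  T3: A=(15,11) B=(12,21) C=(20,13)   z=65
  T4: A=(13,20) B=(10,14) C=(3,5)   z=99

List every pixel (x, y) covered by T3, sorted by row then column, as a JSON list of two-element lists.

T0:
  2·area = 54
  edge (16, 18)→(2, 14): d=(-14,-4) top-left  bias=+0
  edge (2, 14)→(5, 11): d=(3,-3) top-left  bias=+0
  edge (5, 11)→(16, 18): d=(11,7) right/bottom  bias=-1
    (7,0)@(15, 1): e=[234,0,-180] → .  [on edge]
    (6,1)@(13, 3): e=[198,0,-144] → .  [on edge]
    (5,2)@(11, 5): e=[162,0,-108] → .  [on edge]
    (4,3)@(9, 7): e=[126,0,-72] → .  [on edge]
    (3,4)@(7, 9): e=[90,0,-36] → .  [on edge]
    (2,5)@(5, 11): e=[54,0,0] → .  [on edge]
    (1,6)@(3, 13): e=[18,0,36] → X  [on edge]
    (2,6)@(5, 13): e=[26,6,22] → X
    (3,6)@(7, 13): e=[34,12,8] → X
    (4,6)@(9, 13): e=[42,18,-6] → .
    (0,7)@(1, 15): e=[-18,0,72] → .  [on edge]
    (1,7)@(3, 15): e=[-10,6,58] → .
  covered (7 px):
    . . . . . . . . . .
    . . . . . . . . . .
    . . . . . . . . . .
    . . . . . . . . . .
    . . . . . . . . . .
    . . . . . . . . . .
    . X X X . . . . . .
    . . . X X X . . . .
    . . . . . . X . . .
    . . . . . . . . . .
    . . . . . . . . . .
T1:
  2·area = 46  (B↔C swapped to make it positive)
  edge (8, 10)→(10, 20): d=(2,10) right/bottom  bias=-1
  edge (10, 20)→(4, 13): d=(-6,-7) top-left  bias=+0
  edge (4, 13)→(8, 10): d=(4,-3) top-left  bias=+0
    (3,2)@(7, 5): e=[0,69,-23] → .  [on edge]
    (3,5)@(7, 11): e=[12,33,1] → X
    (4,5)@(9, 11): e=[-8,47,7] → .
    (2,6)@(5, 13): e=[36,7,3] → X
    (4,6)@(9, 13): e=[-4,35,15] → .
    (2,7)@(5, 15): e=[40,-5,11] → .
    (3,7)@(7, 15): e=[20,9,17] → X
    (4,7)@(9, 15): e=[0,23,23] → .  [on edge]
    (3,8)@(7, 17): e=[24,-3,25] → .
    (4,8)@(9, 17): e=[4,11,31] → X
    (5,8)@(11, 17): e=[-16,25,37] → .
    (4,9)@(9, 19): e=[8,-1,39] → .
  covered (5 px):
    . . . . . . . . . .
    . . . . . . . . . .
    . . . . . . . . . .
    . . . . . . . . . .
    . . . . . . . . . .
    . . . X . . . . . .
    . . X X . . . . . .
    . . . X . . . . . .
    . . . . X . . . . .
    . . . . . . . . . .
    . . . . . . . . . .
T2:
  2·area = 120  (B↔C swapped to make it positive)
  edge (2, 2)→(12, 2): d=(10,0) top-left  bias=+0
  edge (12, 2)→(2, 14): d=(-10,12) right/bottom  bias=-1
  edge (2, 14)→(2, 2): d=(0,-12) top-left  bias=+0
    (1,1)@(3, 3): e=[10,98,12] → X
    (2,1)@(5, 3): e=[10,74,36] → X
    (3,1)@(7, 3): e=[10,50,60] → X
    (4,1)@(9, 3): e=[10,26,84] → X
    (5,1)@(11, 3): e=[10,2,108] → X
    (6,1)@(13, 3): e=[10,-22,132] → .
    (1,2)@(3, 5): e=[30,78,12] → X
    (5,2)@(11, 5): e=[30,-18,108] → .
    (1,3)@(3, 7): e=[50,58,12] → X
    (4,3)@(9, 7): e=[50,-14,84] → .
    (1,4)@(3, 9): e=[70,38,12] → X
    (3,4)@(7, 9): e=[70,-10,60] → .
  covered (15 px):
    . . . . . . . . . .
    . X X X X X . . . .
    . X X X X . . . . .
    . X X X . . . . . .
    . X X . . . . . . .
    . X . . . . . . . .
    . . . . . . . . . .
    . . . . . . . . . .
    . . . . . . . . . .
    . . . . . . . . . .
    . . . . . . . . . .
T3:
  2·area = 56  (B↔C swapped to make it positive)
  edge (15, 11)→(20, 13): d=(5,2) right/bottom  bias=-1
  edge (20, 13)→(12, 21): d=(-8,8) right/bottom  bias=-1
  edge (12, 21)→(15, 11): d=(3,-10) top-left  bias=+0
    (2,3)@(5, 7): e=[0,168,-112] → .  [on edge]
    (7,5)@(15, 11): e=[0,56,0] → .  [on edge]
    (7,6)@(15, 13): e=[10,40,6] → X
    (8,6)@(17, 13): e=[6,24,26] → X
    (9,6)@(19, 13): e=[2,8,46] → X
    (7,7)@(15, 15): e=[20,24,12] → X
    (9,7)@(19, 15): e=[12,-8,52] → .
    (7,8)@(15, 17): e=[30,8,18] → X
    (8,8)@(17, 17): e=[26,-8,38] → .
    (6,9)@(13, 19): e=[44,8,4] → X
    (7,9)@(15, 19): e=[40,-8,24] → .
    (6,10)@(13, 21): e=[54,-8,10] → .
  covered (7 px):
    . . . . . . . . . .
    . . . . . . . . . .
    . . . . . . . . . .
    . . . . . . . . . .
    . . . . . . . . . .
    . . . . . . . . . .
    . . . . . . . X X X
    . . . . . . . X X .
    . . . . . . . X . .
    . . . . . . X . . .
    . . . . . . . . . .
T4:
  2·area = 15  (B↔C swapped to make it positive)
  edge (13, 20)→(3, 5): d=(-10,-15) top-left  bias=+0
  edge (3, 5)→(10, 14): d=(7,9) right/bottom  bias=-1
  edge (10, 14)→(13, 20): d=(3,6) right/bottom  bias=-1
    (1,2)@(3, 5): e=[0,0,15] → .  [on edge]
    (3,5)@(7, 11): e=[0,6,9] → X  [on edge]
    (4,5)@(9, 11): e=[30,-12,-3] → .
    (3,6)@(7, 13): e=[-20,20,15] → .
    (4,6)@(9, 13): e=[10,2,3] → X
    (5,6)@(11, 13): e=[40,-16,-9] → .
    (4,7)@(9, 15): e=[-10,16,9] → .
    (5,8)@(11, 17): e=[0,12,3] → X  [on edge]
    (6,8)@(13, 17): e=[30,-6,-9] → .
    (5,9)@(11, 19): e=[-20,26,9] → .
  covered (3 px):
    . . . . . . . . . .
    . . . . . . . . . .
    . . . . . . . . . .
    . . . . . . . . . .
    . . . . . . . . . .
    . . . X . . . . . .
    . . . . X . . . . .
    . . . . . . . . . .
    . . . . . X . . . .
    . . . . . . . . . .
    . . . . . . . . . .

Final: [[7,6],[8,6],[9,6],[7,7],[8,7],[7,8],[6,9]]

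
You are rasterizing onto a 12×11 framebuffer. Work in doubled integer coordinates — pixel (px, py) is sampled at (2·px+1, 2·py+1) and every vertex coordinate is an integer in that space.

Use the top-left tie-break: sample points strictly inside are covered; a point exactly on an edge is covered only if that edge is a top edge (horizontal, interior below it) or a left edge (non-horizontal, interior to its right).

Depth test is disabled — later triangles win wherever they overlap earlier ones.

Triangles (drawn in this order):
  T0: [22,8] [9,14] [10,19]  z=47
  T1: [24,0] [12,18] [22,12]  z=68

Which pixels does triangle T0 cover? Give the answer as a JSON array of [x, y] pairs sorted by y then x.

T0:
  2·area = 71  (B↔C swapped to make it positive)
  edge (22, 8)→(10, 19): d=(-12,11) right/bottom  bias=-1
  edge (10, 19)→(9, 14): d=(-1,-5) top-left  bias=+0
  edge (9, 14)→(22, 8): d=(13,-6) top-left  bias=+0
    (8,5)@(17, 11): e=[19,43,9] → █
    (9,5)@(19, 11): e=[-3,53,21] → ·
    (6,6)@(13, 13): e=[39,21,11] → █
    (7,6)@(15, 13): e=[17,31,23] → █
    (8,6)@(17, 13): e=[-5,41,35] → ·
    (5,7)@(11, 15): e=[37,9,25] → █
    (7,7)@(15, 15): e=[-7,29,49] → ·
    (5,8)@(11, 17): e=[13,7,51] → █
    (6,8)@(13, 17): e=[-9,17,63] → ·
    (5,9)@(11, 19): e=[-11,5,77] → ·
  covered (6 px):
    · · · · · · · · · · · ·
    · · · · · · · · · · · ·
    · · · · · · · · · · · ·
    · · · · · · · · · · · ·
    · · · · · · · · · · · ·
    · · · · · · · · █ · · ·
    · · · · · · █ █ · · · ·
    · · · · · █ █ · · · · ·
    · · · · · █ · · · · · ·
    · · · · · · · · · · · ·
    · · · · · · · · · · · ·
T1:
  2·area = 108  (B↔C swapped to make it positive)
  edge (24, 0)→(22, 12): d=(-2,12) right/bottom  bias=-1
  edge (22, 12)→(12, 18): d=(-10,6) right/bottom  bias=-1
  edge (12, 18)→(24, 0): d=(12,-18) top-left  bias=+0
    (11,1)@(23, 3): e=[6,84,18] → █
    (10,2)@(21, 5): e=[26,76,6] → █
    (10,3)@(21, 7): e=[22,56,30] → █
    (11,3)@(23, 7): e=[-2,44,66] → ·
    (9,4)@(19, 9): e=[42,48,18] → █
    (11,4)@(23, 9): e=[-6,24,90] → ·
    (8,5)@(17, 11): e=[62,40,6] → █
    (11,5)@(23, 11): e=[-10,4,114] → ·
    (8,6)@(17, 13): e=[58,20,30] → █
    (10,6)@(21, 13): e=[10,-4,102] → ·
    (7,7)@(15, 15): e=[78,12,18] → █
    (8,7)@(17, 15): e=[54,0,54] → ·  [on edge]
    (3,10)@(7, 21): e=[162,0,-54] → ·  [on edge]
  covered (13 px):
    · · · · · · · · · · · ·
    · · · · · · · · · · · █
    · · · · · · · · · · █ █
    · · · · · · · · · · █ ·
    · · · · · · · · · █ █ ·
    · · · · · · · · █ █ █ ·
    · · · · · · · · █ █ · ·
    · · · · · · · █ · · · ·
    · · · · · · █ · · · · ·
    · · · · · · · · · · · ·
    · · · · · · · · · · · ·

Answer: [[8,5],[6,6],[7,6],[5,7],[6,7],[5,8]]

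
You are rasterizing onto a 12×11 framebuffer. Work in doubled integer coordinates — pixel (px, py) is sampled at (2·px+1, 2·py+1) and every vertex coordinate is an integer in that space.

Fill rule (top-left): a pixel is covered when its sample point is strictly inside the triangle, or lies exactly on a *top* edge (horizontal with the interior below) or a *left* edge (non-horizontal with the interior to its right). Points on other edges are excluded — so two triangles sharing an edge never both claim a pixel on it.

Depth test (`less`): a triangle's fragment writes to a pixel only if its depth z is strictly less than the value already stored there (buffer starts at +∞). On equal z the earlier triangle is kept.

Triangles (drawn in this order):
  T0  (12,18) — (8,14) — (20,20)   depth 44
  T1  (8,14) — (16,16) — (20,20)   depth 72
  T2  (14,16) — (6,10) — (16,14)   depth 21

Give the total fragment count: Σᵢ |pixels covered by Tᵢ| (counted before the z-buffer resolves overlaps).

T0:
  2·area = 24
  edge (12, 18)→(8, 14): d=(-4,-4) top-left  bias=+0
  edge (8, 14)→(20, 20): d=(12,6) right/bottom  bias=-1
  edge (20, 20)→(12, 18): d=(-8,-2) top-left  bias=+0
    (0,3)@(1, 7): e=[0,-42,66] → .  [on edge]
    (1,4)@(3, 9): e=[0,-30,54] → .  [on edge]
    (2,5)@(5, 11): e=[0,-18,42] → .  [on edge]
    (3,6)@(7, 13): e=[0,-6,30] → .  [on edge]
    (4,7)@(9, 15): e=[0,6,18] → X  [on edge]
    (5,7)@(11, 15): e=[8,-6,22] → .
    (4,8)@(9, 17): e=[-8,30,2] → .
    (5,8)@(11, 17): e=[0,18,6] → X  [on edge]
    (6,8)@(13, 17): e=[8,6,10] → X
    (7,8)@(15, 17): e=[16,-6,14] → .
    (5,9)@(11, 19): e=[-8,42,-10] → .
    (6,9)@(13, 19): e=[0,30,-6] → .  [on edge]
    (7,10)@(15, 21): e=[0,42,-18] → .  [on edge]
  covered (4 px):
    . . . . . . . . . . . .
    . . . . . . . . . . . .
    . . . . . . . . . . . .
    . . . . . . . . . . . .
    . . . . . . . . . . . .
    . . . . . . . . . . . .
    . . . . . . . . . . . .
    . . . . X . . . . . . .
    . . . . . X X . . . . .
    . . . . . . . . X . . .
    . . . . . . . . . . . .
T1:
  2·area = 24
  edge (8, 14)→(16, 16): d=(8,2) right/bottom  bias=-1
  edge (16, 16)→(20, 20): d=(4,4) right/bottom  bias=-1
  edge (20, 20)→(8, 14): d=(-12,-6) top-left  bias=+0
    (0,0)@(1, 1): e=[-90,0,114] → .  [on edge]
    (1,1)@(3, 3): e=[-78,0,102] → .  [on edge]
    (2,2)@(5, 5): e=[-66,0,90] → .  [on edge]
    (3,3)@(7, 7): e=[-54,0,78] → .  [on edge]
    (4,4)@(9, 9): e=[-42,0,66] → .  [on edge]
    (5,5)@(11, 11): e=[-30,0,54] → .  [on edge]
    (6,6)@(13, 13): e=[-18,0,42] → .  [on edge]
    (5,7)@(11, 15): e=[2,16,6] → X
    (6,7)@(13, 15): e=[-2,8,18] → .
    (7,7)@(15, 15): e=[-6,0,30] → .  [on edge]
    (5,8)@(11, 17): e=[18,24,-18] → .
    (7,8)@(15, 17): e=[10,8,6] → X
    (8,8)@(17, 17): e=[6,0,18] → .  [on edge]
    (9,9)@(19, 19): e=[18,0,6] → .  [on edge]
    (10,10)@(21, 21): e=[30,0,-6] → .  [on edge]
  covered (2 px):
    . . . . . . . . . . . .
    . . . . . . . . . . . .
    . . . . . . . . . . . .
    . . . . . . . . . . . .
    . . . . . . . . . . . .
    . . . . . . . . . . . .
    . . . . . . . . . . . .
    . . . . . X . . . . . .
    . . . . . . . X . . . .
    . . . . . . . . . . . .
    . . . . . . . . . . . .
T2:
  2·area = 28
  edge (14, 16)→(6, 10): d=(-8,-6) top-left  bias=+0
  edge (6, 10)→(16, 14): d=(10,4) right/bottom  bias=-1
  edge (16, 14)→(14, 16): d=(-2,2) right/bottom  bias=-1
    (11,3)@(23, 7): e=[126,-98,0] → .  [on edge]
    (10,4)@(21, 9): e=[98,-70,0] → .  [on edge]
    (9,5)@(19, 11): e=[70,-42,0] → .  [on edge]
    (5,6)@(11, 13): e=[6,10,12] → X
    (6,6)@(13, 13): e=[18,2,8] → X
    (7,6)@(15, 13): e=[30,-6,4] → .
    (8,6)@(17, 13): e=[42,-14,0] → .  [on edge]
    (5,7)@(11, 15): e=[-10,30,8] → .
    (6,7)@(13, 15): e=[2,22,4] → X
    (7,7)@(15, 15): e=[14,14,0] → .  [on edge]
    (6,8)@(13, 17): e=[-14,42,0] → .  [on edge]
    (5,9)@(11, 19): e=[-42,70,0] → .  [on edge]
    (4,10)@(9, 21): e=[-70,98,0] → .  [on edge]
  covered (3 px):
    . . . . . . . . . . . .
    . . . . . . . . . . . .
    . . . . . . . . . . . .
    . . . . . . . . . . . .
    . . . . . . . . . . . .
    . . . . . . . . . . . .
    . . . . . X X . . . . .
    . . . . . . X . . . . .
    . . . . . . . . . . . .
    . . . . . . . . . . . .
    . . . . . . . . . . . .

Result: 9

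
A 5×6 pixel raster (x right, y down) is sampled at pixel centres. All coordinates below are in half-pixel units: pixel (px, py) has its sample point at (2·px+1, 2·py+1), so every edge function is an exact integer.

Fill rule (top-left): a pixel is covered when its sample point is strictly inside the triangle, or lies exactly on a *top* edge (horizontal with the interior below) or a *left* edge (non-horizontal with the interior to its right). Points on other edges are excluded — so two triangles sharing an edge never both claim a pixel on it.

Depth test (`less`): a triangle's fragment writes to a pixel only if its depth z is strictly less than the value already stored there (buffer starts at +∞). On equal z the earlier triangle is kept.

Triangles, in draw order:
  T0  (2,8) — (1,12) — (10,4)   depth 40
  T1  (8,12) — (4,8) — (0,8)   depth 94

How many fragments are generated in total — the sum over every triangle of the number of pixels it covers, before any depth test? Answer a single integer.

T0:
  2·area = 28  (B↔C swapped to make it positive)
  edge (2, 8)→(10, 4): d=(8,-4) top-left  bias=+0
  edge (10, 4)→(1, 12): d=(-9,8) right/bottom  bias=-1
  edge (1, 12)→(2, 8): d=(1,-4) top-left  bias=+0
    (2,3)@(5, 7): e=[4,13,11] → X
    (3,3)@(7, 7): e=[12,-3,19] → .
    (1,4)@(3, 9): e=[12,11,5] → X
    (2,4)@(5, 9): e=[20,-5,13] → .
    (1,5)@(3, 11): e=[28,-7,7] → .
  covered (2 px):
    . . . . .
    . . . . .
    . . . . .
    . . X . .
    . X . . .
    . . . . .
T1:
  2·area = 16  (B↔C swapped to make it positive)
  edge (8, 12)→(0, 8): d=(-8,-4) top-left  bias=+0
  edge (0, 8)→(4, 8): d=(4,0) top-left  bias=+0
  edge (4, 8)→(8, 12): d=(4,4) right/bottom  bias=-1
    (0,2)@(1, 5): e=[28,-12,0] → .  [on edge]
    (1,3)@(3, 7): e=[20,-4,0] → .  [on edge]
    (1,4)@(3, 9): e=[4,4,8] → X
    (2,4)@(5, 9): e=[12,4,0] → .  [on edge]
    (1,5)@(3, 11): e=[-12,12,16] → .
    (3,5)@(7, 11): e=[4,12,0] → .  [on edge]
  covered (1 px):
    . . . . .
    . . . . .
    . . . . .
    . . . . .
    . X . . .
    . . . . .

Result: 3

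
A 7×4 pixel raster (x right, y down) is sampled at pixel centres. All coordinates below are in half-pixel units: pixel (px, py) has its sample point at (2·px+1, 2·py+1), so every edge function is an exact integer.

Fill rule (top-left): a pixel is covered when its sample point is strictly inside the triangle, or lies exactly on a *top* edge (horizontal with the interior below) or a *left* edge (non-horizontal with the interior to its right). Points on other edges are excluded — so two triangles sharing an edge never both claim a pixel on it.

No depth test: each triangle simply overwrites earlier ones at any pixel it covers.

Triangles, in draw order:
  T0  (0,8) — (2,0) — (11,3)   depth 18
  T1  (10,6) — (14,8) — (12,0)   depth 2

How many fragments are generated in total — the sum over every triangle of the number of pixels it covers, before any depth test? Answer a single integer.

T0:
  2·area = 78
  edge (0, 8)→(2, 0): d=(2,-8) top-left  bias=+0
  edge (2, 0)→(11, 3): d=(9,3) right/bottom  bias=-1
  edge (11, 3)→(0, 8): d=(-11,5) right/bottom  bias=-1
    (1,0)@(3, 1): e=[10,6,62] → █
    (2,0)@(5, 1): e=[26,0,52] → ·  [on edge]
    (1,1)@(3, 3): e=[14,24,40] → █
    (2,1)@(5, 3): e=[30,18,30] → █
    (3,1)@(7, 3): e=[46,12,20] → █
    (4,1)@(9, 3): e=[62,6,10] → █
    (5,1)@(11, 3): e=[78,0,0] → ·  [on edge]
    (0,2)@(1, 5): e=[2,48,28] → █
    (3,2)@(7, 5): e=[50,30,-2] → ·
    (4,2)@(9, 5): e=[66,24,-12] → ·
    (0,3)@(1, 7): e=[6,66,6] → █
    (1,3)@(3, 7): e=[22,60,-4] → ·
  covered (9 px):
    · █ · · · · ·
    · █ █ █ █ · ·
    █ █ █ · · · ·
    █ · · · · · ·
T1:
  2·area = 28  (B↔C swapped to make it positive)
  edge (10, 6)→(12, 0): d=(2,-6) top-left  bias=+0
  edge (12, 0)→(14, 8): d=(2,8) right/bottom  bias=-1
  edge (14, 8)→(10, 6): d=(-4,-2) top-left  bias=+0
    (5,1)@(11, 3): e=[0,14,14] → █  [on edge]
    (6,1)@(13, 3): e=[12,-2,18] → ·
    (5,2)@(11, 5): e=[4,18,6] → █
    (6,2)@(13, 5): e=[16,2,10] → █
    (5,3)@(11, 7): e=[8,22,-2] → ·
    (6,3)@(13, 7): e=[20,6,2] → █
  covered (4 px):
    · · · · · · ·
    · · · · · █ ·
    · · · · · █ █
    · · · · · · █

Answer: 13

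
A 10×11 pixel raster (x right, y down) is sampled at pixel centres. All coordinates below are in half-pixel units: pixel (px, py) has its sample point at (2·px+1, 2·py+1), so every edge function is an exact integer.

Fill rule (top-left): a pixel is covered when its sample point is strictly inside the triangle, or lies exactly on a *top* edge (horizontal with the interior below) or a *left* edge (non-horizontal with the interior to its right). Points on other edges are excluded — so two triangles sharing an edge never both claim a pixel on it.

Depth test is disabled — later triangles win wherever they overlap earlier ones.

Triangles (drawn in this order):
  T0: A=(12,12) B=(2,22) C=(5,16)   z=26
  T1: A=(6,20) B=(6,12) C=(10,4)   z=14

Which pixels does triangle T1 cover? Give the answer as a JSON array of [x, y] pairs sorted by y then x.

T0:
  2·area = 30
  edge (12, 12)→(2, 22): d=(-10,10) right/bottom  bias=-1
  edge (2, 22)→(5, 16): d=(3,-6) top-left  bias=+0
  edge (5, 16)→(12, 12): d=(7,-4) top-left  bias=+0
    (9,2)@(19, 5): e=[0,51,-21] → ·  [on edge]
    (8,3)@(17, 7): e=[0,45,-15] → ·  [on edge]
    (7,4)@(15, 9): e=[0,39,-9] → ·  [on edge]
    (6,5)@(13, 11): e=[0,33,-3] → ·  [on edge]
    (5,6)@(11, 13): e=[0,27,3] → ·  [on edge]
    (3,7)@(7, 15): e=[20,9,1] → █
    (4,7)@(9, 15): e=[0,21,9] → ·  [on edge]
    (2,8)@(5, 17): e=[20,3,7] → █
    (3,8)@(7, 17): e=[0,15,15] → ·  [on edge]
    (2,9)@(5, 19): e=[0,9,21] → ·  [on edge]
    (1,10)@(3, 21): e=[0,3,27] → ·  [on edge]
  covered (2 px):
    · · · · · · · · · ·
    · · · · · · · · · ·
    · · · · · · · · · ·
    · · · · · · · · · ·
    · · · · · · · · · ·
    · · · · · · · · · ·
    · · · · · · · · · ·
    · · · █ · · · · · ·
    · · █ · · · · · · ·
    · · · · · · · · · ·
    · · · · · · · · · ·
T1:
  2·area = 32
  edge (6, 20)→(6, 12): d=(0,-8) top-left  bias=+0
  edge (6, 12)→(10, 4): d=(4,-8) top-left  bias=+0
  edge (10, 4)→(6, 20): d=(-4,16) right/bottom  bias=-1
    (4,3)@(9, 7): e=[24,4,4] → █
    (5,3)@(11, 7): e=[40,20,-28] → ·
    (4,4)@(9, 9): e=[24,12,-4] → ·
    (3,5)@(7, 11): e=[8,4,20] → █
    (4,5)@(9, 11): e=[24,20,-12] → ·
    (3,6)@(7, 13): e=[8,12,12] → █
    (4,6)@(9, 13): e=[24,28,-20] → ·
    (3,7)@(7, 15): e=[8,20,4] → █
    (4,7)@(9, 15): e=[24,36,-28] → ·
    (3,8)@(7, 17): e=[8,28,-4] → ·
  covered (4 px):
    · · · · · · · · · ·
    · · · · · · · · · ·
    · · · · · · · · · ·
    · · · · █ · · · · ·
    · · · · · · · · · ·
    · · · █ · · · · · ·
    · · · █ · · · · · ·
    · · · █ · · · · · ·
    · · · · · · · · · ·
    · · · · · · · · · ·
    · · · · · · · · · ·

Answer: [[4,3],[3,5],[3,6],[3,7]]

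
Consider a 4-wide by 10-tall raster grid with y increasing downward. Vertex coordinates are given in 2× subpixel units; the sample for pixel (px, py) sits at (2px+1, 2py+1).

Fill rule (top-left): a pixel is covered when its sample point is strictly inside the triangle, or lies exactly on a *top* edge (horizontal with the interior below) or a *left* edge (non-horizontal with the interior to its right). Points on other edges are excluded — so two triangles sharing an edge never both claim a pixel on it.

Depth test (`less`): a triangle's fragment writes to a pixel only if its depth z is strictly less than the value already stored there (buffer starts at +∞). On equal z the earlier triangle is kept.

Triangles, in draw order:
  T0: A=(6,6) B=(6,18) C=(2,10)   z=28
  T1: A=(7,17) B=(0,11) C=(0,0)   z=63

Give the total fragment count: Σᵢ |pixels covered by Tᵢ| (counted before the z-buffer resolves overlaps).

T0:
  2·area = 48
  edge (6, 6)→(6, 18): d=(0,12) right/bottom  bias=-1
  edge (6, 18)→(2, 10): d=(-4,-8) top-left  bias=+0
  edge (2, 10)→(6, 6): d=(4,-4) top-left  bias=+0
    (3,2)@(7, 5): e=[-12,60,0] → ·  [on edge]
    (2,3)@(5, 7): e=[12,36,0] → #  [on edge]
    (3,3)@(7, 7): e=[-12,52,8] → ·
    (1,4)@(3, 9): e=[36,12,0] → #  [on edge]
    (3,4)@(7, 9): e=[-12,44,16] → ·
    (0,5)@(1, 11): e=[60,-12,0] → ·  [on edge]
    (1,5)@(3, 11): e=[36,4,8] → #
    (3,5)@(7, 11): e=[-12,36,24] → ·
    (1,6)@(3, 13): e=[36,-4,16] → ·
    (2,6)@(5, 13): e=[12,12,24] → #
    (3,6)@(7, 13): e=[-12,28,32] → ·
    (2,7)@(5, 15): e=[12,4,32] → #
  covered (7 px):
    · · · ·
    · · · ·
    · · · ·
    · · # ·
    · # # ·
    · # # ·
    · · # ·
    · · # ·
    · · · ·
    · · · ·
T1:
  2·area = 77
  edge (7, 17)→(0, 11): d=(-7,-6) top-left  bias=+0
  edge (0, 11)→(0, 0): d=(0,-11) top-left  bias=+0
  edge (0, 0)→(7, 17): d=(7,17) right/bottom  bias=-1
    (0,1)@(1, 3): e=[62,11,4] → #
    (1,1)@(3, 3): e=[74,33,-30] → ·
    (0,2)@(1, 5): e=[48,11,18] → #
    (1,2)@(3, 5): e=[60,33,-16] → ·
    (0,3)@(1, 7): e=[34,11,32] → #
    (1,3)@(3, 7): e=[46,33,-2] → ·
    (0,4)@(1, 9): e=[20,11,46] → #
    (1,4)@(3, 9): e=[32,33,12] → #
    (2,4)@(5, 9): e=[44,55,-22] → ·
    (0,5)@(1, 11): e=[6,11,60] → #
    (2,5)@(5, 11): e=[30,55,-8] → ·
    (0,6)@(1, 13): e=[-8,11,74] → ·
    (3,8)@(7, 17): e=[0,77,0] → ·  [on edge]
  covered (10 px):
    · · · ·
    # · · ·
    # · · ·
    # · · ·
    # # · ·
    # # · ·
    · # # ·
    · · # ·
    · · · ·
    · · · ·

Answer: 17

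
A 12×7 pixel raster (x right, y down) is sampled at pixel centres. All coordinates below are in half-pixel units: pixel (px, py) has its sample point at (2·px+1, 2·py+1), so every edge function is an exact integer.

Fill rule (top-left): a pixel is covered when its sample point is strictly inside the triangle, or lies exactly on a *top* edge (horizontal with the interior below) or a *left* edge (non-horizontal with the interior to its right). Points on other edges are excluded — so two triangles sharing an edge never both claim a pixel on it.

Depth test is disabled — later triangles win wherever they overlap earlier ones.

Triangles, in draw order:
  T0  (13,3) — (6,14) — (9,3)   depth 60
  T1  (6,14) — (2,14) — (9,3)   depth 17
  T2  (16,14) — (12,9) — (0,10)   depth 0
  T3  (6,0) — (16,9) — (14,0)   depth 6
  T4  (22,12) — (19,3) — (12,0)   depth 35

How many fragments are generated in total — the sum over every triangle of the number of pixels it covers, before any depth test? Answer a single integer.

T0:
  2·area = 44
  edge (13, 3)→(6, 14): d=(-7,11) right/bottom  bias=-1
  edge (6, 14)→(9, 3): d=(3,-11) top-left  bias=+0
  edge (9, 3)→(13, 3): d=(4,0) top-left  bias=+0
    (0,1)@(1, 3): e=[132,-88,0] → ·  [on edge]
    (1,1)@(3, 3): e=[110,-66,0] → ·  [on edge]
    (2,1)@(5, 3): e=[88,-44,0] → ·  [on edge]
    (3,1)@(7, 3): e=[66,-22,0] → ·  [on edge]
    (4,1)@(9, 3): e=[44,0,0] → █  [on edge]
    (5,1)@(11, 3): e=[22,22,0] → █  [on edge]
    (6,1)@(13, 3): e=[0,44,0] → ·  [on edge]
    (7,1)@(15, 3): e=[-22,66,0] → ·  [on edge]
    (8,1)@(17, 3): e=[-44,88,0] → ·  [on edge]
    (9,1)@(19, 3): e=[-66,110,0] → ·  [on edge]
    (10,1)@(21, 3): e=[-88,132,0] → ·  [on edge]
    (11,1)@(23, 3): e=[-110,154,0] → ·  [on edge]
  covered (7 px):
    · · · · · · · · · · · ·
    · · · · █ █ · · · · · ·
    · · · · █ █ · · · · · ·
    · · · · █ · · · · · · ·
    · · · · █ · · · · · · ·
    · · · █ · · · · · · · ·
    · · · · · · · · · · · ·
T1:
  2·area = 44
  edge (6, 14)→(2, 14): d=(-4,0) right/bottom  bias=-1
  edge (2, 14)→(9, 3): d=(7,-11) top-left  bias=+0
  edge (9, 3)→(6, 14): d=(-3,11) right/bottom  bias=-1
    (4,1)@(9, 3): e=[44,0,0] → ·  [on edge]
    (3,3)@(7, 7): e=[28,6,10] → █
    (4,3)@(9, 7): e=[28,28,-12] → ·
    (3,4)@(7, 9): e=[20,20,4] → █
    (4,4)@(9, 9): e=[20,42,-18] → ·
    (2,5)@(5, 11): e=[12,12,20] → █
    (3,5)@(7, 11): e=[12,34,-2] → ·
    (1,6)@(3, 13): e=[4,4,36] → █
    (3,6)@(7, 13): e=[4,48,-8] → ·
  covered (5 px):
    · · · · · · · · · · · ·
    · · · · · · · · · · · ·
    · · · · · · · · · · · ·
    · · · █ · · · · · · · ·
    · · · █ · · · · · · · ·
    · · █ · · · · · · · · ·
    · █ █ · · · · · · · · ·
T2:
  2·area = 64  (B↔C swapped to make it positive)
  edge (16, 14)→(0, 10): d=(-16,-4) top-left  bias=+0
  edge (0, 10)→(12, 9): d=(12,-1) top-left  bias=+0
  edge (12, 9)→(16, 14): d=(4,5) right/bottom  bias=-1
    (2,5)@(5, 11): e=[4,17,43] → █
    (3,5)@(7, 11): e=[12,19,33] → █
    (4,5)@(9, 11): e=[20,21,23] → █
    (5,5)@(11, 11): e=[28,23,13] → █
    (6,5)@(13, 11): e=[36,25,3] → █
    (7,5)@(15, 11): e=[44,27,-7] → ·
    (2,6)@(5, 13): e=[-28,41,51] → ·
    (3,6)@(7, 13): e=[-20,43,41] → ·
    (4,6)@(9, 13): e=[-12,45,31] → ·
    (5,6)@(11, 13): e=[-4,47,21] → ·
    (6,6)@(13, 13): e=[4,49,11] → █
    (7,6)@(15, 13): e=[12,51,1] → █
  covered (7 px):
    · · · · · · · · · · · ·
    · · · · · · · · · · · ·
    · · · · · · · · · · · ·
    · · · · · · · · · · · ·
    · · · · · · · · · · · ·
    · · █ █ █ █ █ · · · · ·
    · · · · · · █ █ · · · ·
T3:
  2·area = 72  (B↔C swapped to make it positive)
  edge (6, 0)→(14, 0): d=(8,0) top-left  bias=+0
  edge (14, 0)→(16, 9): d=(2,9) right/bottom  bias=-1
  edge (16, 9)→(6, 0): d=(-10,-9) top-left  bias=+0
    (4,0)@(9, 1): e=[8,47,17] → █
    (5,0)@(11, 1): e=[8,29,35] → █
    (6,0)@(13, 1): e=[8,11,53] → █
    (7,0)@(15, 1): e=[8,-7,71] → ·
    (4,1)@(9, 3): e=[24,51,-3] → ·
    (5,1)@(11, 3): e=[24,33,15] → █
    (7,1)@(15, 3): e=[24,-3,51] → ·
    (5,2)@(11, 5): e=[40,37,-5] → ·
    (6,2)@(13, 5): e=[40,19,13] → █
    (7,2)@(15, 5): e=[40,1,31] → █
    (8,2)@(17, 5): e=[40,-17,49] → ·
    (6,3)@(13, 7): e=[56,23,-7] → ·
  covered (8 px):
    · · · · █ █ █ · · · · ·
    · · · · · █ █ · · · · ·
    · · · · · · █ █ · · · ·
    · · · · · · · █ · · · ·
    · · · · · · · · · · · ·
    · · · · · · · · · · · ·
    · · · · · · · · · · · ·
T4:
  2·area = 54  (B↔C swapped to make it positive)
  edge (22, 12)→(12, 0): d=(-10,-12) top-left  bias=+0
  edge (12, 0)→(19, 3): d=(7,3) right/bottom  bias=-1
  edge (19, 3)→(22, 12): d=(3,9) right/bottom  bias=-1
    (6,0)@(13, 1): e=[2,4,48] → █
    (7,0)@(15, 1): e=[26,-2,30] → ·
    (6,1)@(13, 3): e=[-18,18,54] → ·
    (7,1)@(15, 3): e=[6,12,36] → █
    (8,1)@(17, 3): e=[30,6,18] → █
    (9,1)@(19, 3): e=[54,0,0] → ·  [on edge]
    (7,2)@(15, 5): e=[-14,26,42] → ·
    (8,2)@(17, 5): e=[10,20,24] → █
    (9,2)@(19, 5): e=[34,14,6] → █
    (10,2)@(21, 5): e=[58,8,-12] → ·
    (8,3)@(17, 7): e=[-10,34,30] → ·
    (9,3)@(19, 7): e=[14,28,12] → █
    (10,4)@(21, 9): e=[18,36,0] → ·  [on edge]
  covered (6 px):
    · · · · · · █ · · · · ·
    · · · · · · · █ █ · · ·
    · · · · · · · · █ █ · ·
    · · · · · · · · · █ · ·
    · · · · · · · · · · · ·
    · · · · · · · · · · · ·
    · · · · · · · · · · · ·

Result: 33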